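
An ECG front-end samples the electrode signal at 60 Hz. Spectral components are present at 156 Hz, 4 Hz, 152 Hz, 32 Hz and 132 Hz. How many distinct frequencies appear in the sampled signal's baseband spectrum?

fs/2 = 30 Hz.
156 Hz mod fs = 36 Hz.
36 Hz > fs/2 = 30 Hz, folds to fs − 36 Hz = 24 Hz.
4 Hz ≤ fs/2 = 30 Hz, passes unchanged.
152 Hz mod fs = 32 Hz.
32 Hz > fs/2 = 30 Hz, folds to fs − 32 Hz = 28 Hz.
32 Hz > fs/2 = 30 Hz, folds to fs − 32 Hz = 28 Hz.
132 Hz mod fs = 12 Hz.
12 Hz ≤ fs/2 = 30 Hz, appears at 12 Hz.
Distinct values: {4 Hz, 12 Hz, 24 Hz, 28 Hz} → 4.

4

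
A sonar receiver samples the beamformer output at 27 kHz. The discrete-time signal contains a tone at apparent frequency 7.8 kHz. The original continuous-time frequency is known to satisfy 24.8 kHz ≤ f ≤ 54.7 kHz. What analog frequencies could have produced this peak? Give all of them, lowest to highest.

34.8 kHz, 46.2 kHz

Frequencies that alias to 7.8 kHz are k·fs ± 7.8 kHz for integer k ≥ 0.
k=0: 7.8 kHz.
k=1: 19.2 kHz, 34.8 kHz.
k=2: 46.2 kHz, 61.8 kHz.
k=3: 73.2 kHz, 88.8 kHz.
Within [24.8 kHz, 54.7 kHz]: 34.8 kHz, 46.2 kHz.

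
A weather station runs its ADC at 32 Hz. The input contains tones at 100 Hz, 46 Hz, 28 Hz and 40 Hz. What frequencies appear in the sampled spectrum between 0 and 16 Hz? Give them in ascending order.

fs/2 = 16 Hz.
100 Hz mod fs = 4 Hz.
4 Hz ≤ fs/2 = 16 Hz, appears at 4 Hz.
46 Hz mod fs = 14 Hz.
14 Hz ≤ fs/2 = 16 Hz, appears at 14 Hz.
28 Hz > fs/2 = 16 Hz, folds to fs − 28 Hz = 4 Hz.
40 Hz mod fs = 8 Hz.
8 Hz ≤ fs/2 = 16 Hz, appears at 8 Hz.
Distinct values: {4 Hz, 8 Hz, 14 Hz}.

4 Hz, 8 Hz, 14 Hz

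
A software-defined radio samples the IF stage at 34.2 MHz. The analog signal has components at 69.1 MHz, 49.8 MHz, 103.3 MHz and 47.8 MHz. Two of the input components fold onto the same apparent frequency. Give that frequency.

fs/2 = 17.1 MHz.
69.1 MHz mod fs = 0.7 MHz.
0.7 MHz ≤ fs/2 = 17.1 MHz, appears at 0.7 MHz.
49.8 MHz mod fs = 15.6 MHz.
15.6 MHz ≤ fs/2 = 17.1 MHz, appears at 15.6 MHz.
103.3 MHz mod fs = 0.7 MHz.
0.7 MHz ≤ fs/2 = 17.1 MHz, appears at 0.7 MHz.
47.8 MHz mod fs = 13.6 MHz.
13.6 MHz ≤ fs/2 = 17.1 MHz, appears at 13.6 MHz.
69.1 MHz and 103.3 MHz both map to 0.7 MHz.

0.7 MHz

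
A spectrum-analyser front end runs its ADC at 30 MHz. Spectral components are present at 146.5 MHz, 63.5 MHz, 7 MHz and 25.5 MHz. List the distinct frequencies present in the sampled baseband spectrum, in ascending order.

3.5 MHz, 4.5 MHz, 7 MHz

fs/2 = 15 MHz.
146.5 MHz mod fs = 26.5 MHz.
26.5 MHz > fs/2 = 15 MHz, folds to fs − 26.5 MHz = 3.5 MHz.
63.5 MHz mod fs = 3.5 MHz.
3.5 MHz ≤ fs/2 = 15 MHz, appears at 3.5 MHz.
7 MHz ≤ fs/2 = 15 MHz, passes unchanged.
25.5 MHz > fs/2 = 15 MHz, folds to fs − 25.5 MHz = 4.5 MHz.
Distinct values: {3.5 MHz, 4.5 MHz, 7 MHz}.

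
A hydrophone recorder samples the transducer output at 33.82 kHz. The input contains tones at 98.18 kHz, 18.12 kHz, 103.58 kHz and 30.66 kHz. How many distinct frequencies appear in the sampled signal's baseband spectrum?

fs/2 = 16.91 kHz.
98.18 kHz mod fs = 30.54 kHz.
30.54 kHz > fs/2 = 16.91 kHz, folds to fs − 30.54 kHz = 3.28 kHz.
18.12 kHz > fs/2 = 16.91 kHz, folds to fs − 18.12 kHz = 15.7 kHz.
103.58 kHz mod fs = 2.12 kHz.
2.12 kHz ≤ fs/2 = 16.91 kHz, appears at 2.12 kHz.
30.66 kHz > fs/2 = 16.91 kHz, folds to fs − 30.66 kHz = 3.16 kHz.
Distinct values: {2.12 kHz, 3.16 kHz, 3.28 kHz, 15.7 kHz} → 4.

4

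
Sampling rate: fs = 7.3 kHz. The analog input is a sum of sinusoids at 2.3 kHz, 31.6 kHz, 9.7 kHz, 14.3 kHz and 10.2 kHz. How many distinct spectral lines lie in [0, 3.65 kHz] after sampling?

fs/2 = 3.65 kHz.
2.3 kHz ≤ fs/2 = 3.65 kHz, passes unchanged.
31.6 kHz mod fs = 2.4 kHz.
2.4 kHz ≤ fs/2 = 3.65 kHz, appears at 2.4 kHz.
9.7 kHz mod fs = 2.4 kHz.
2.4 kHz ≤ fs/2 = 3.65 kHz, appears at 2.4 kHz.
14.3 kHz mod fs = 7 kHz.
7 kHz > fs/2 = 3.65 kHz, folds to fs − 7 kHz = 0.3 kHz.
10.2 kHz mod fs = 2.9 kHz.
2.9 kHz ≤ fs/2 = 3.65 kHz, appears at 2.9 kHz.
Distinct values: {0.3 kHz, 2.3 kHz, 2.4 kHz, 2.9 kHz} → 4.

4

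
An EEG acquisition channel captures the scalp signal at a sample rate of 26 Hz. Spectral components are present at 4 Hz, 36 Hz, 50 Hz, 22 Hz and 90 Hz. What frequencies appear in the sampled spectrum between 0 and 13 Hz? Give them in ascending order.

2 Hz, 4 Hz, 10 Hz, 12 Hz

fs/2 = 13 Hz.
4 Hz ≤ fs/2 = 13 Hz, passes unchanged.
36 Hz mod fs = 10 Hz.
10 Hz ≤ fs/2 = 13 Hz, appears at 10 Hz.
50 Hz mod fs = 24 Hz.
24 Hz > fs/2 = 13 Hz, folds to fs − 24 Hz = 2 Hz.
22 Hz > fs/2 = 13 Hz, folds to fs − 22 Hz = 4 Hz.
90 Hz mod fs = 12 Hz.
12 Hz ≤ fs/2 = 13 Hz, appears at 12 Hz.
Distinct values: {2 Hz, 4 Hz, 10 Hz, 12 Hz}.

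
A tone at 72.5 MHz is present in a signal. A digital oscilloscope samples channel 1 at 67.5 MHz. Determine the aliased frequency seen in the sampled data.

5 MHz

72.5 MHz mod fs = 5 MHz.
5 MHz ≤ fs/2 = 33.75 MHz, appears at 5 MHz.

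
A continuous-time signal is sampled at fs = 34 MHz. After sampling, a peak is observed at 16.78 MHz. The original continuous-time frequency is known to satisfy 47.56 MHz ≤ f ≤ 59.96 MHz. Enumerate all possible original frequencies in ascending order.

50.78 MHz, 51.22 MHz

Frequencies that alias to 16.78 MHz are k·fs ± 16.78 MHz for integer k ≥ 0.
k=0: 16.78 MHz.
k=1: 17.22 MHz, 50.78 MHz.
k=2: 51.22 MHz, 84.78 MHz.
k=3: 85.22 MHz, 118.78 MHz.
Within [47.56 MHz, 59.96 MHz]: 50.78 MHz, 51.22 MHz.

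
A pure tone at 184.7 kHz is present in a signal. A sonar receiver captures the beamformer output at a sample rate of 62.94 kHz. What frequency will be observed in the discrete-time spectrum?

4.12 kHz

184.7 kHz mod fs = 58.82 kHz.
58.82 kHz > fs/2 = 31.47 kHz, folds to fs − 58.82 kHz = 4.12 kHz.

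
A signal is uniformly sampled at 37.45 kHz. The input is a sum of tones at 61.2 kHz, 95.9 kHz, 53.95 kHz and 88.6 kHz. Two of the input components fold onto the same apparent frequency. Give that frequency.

13.7 kHz

fs/2 = 18.725 kHz.
61.2 kHz mod fs = 23.75 kHz.
23.75 kHz > fs/2 = 18.725 kHz, folds to fs − 23.75 kHz = 13.7 kHz.
95.9 kHz mod fs = 21 kHz.
21 kHz > fs/2 = 18.725 kHz, folds to fs − 21 kHz = 16.45 kHz.
53.95 kHz mod fs = 16.5 kHz.
16.5 kHz ≤ fs/2 = 18.725 kHz, appears at 16.5 kHz.
88.6 kHz mod fs = 13.7 kHz.
13.7 kHz ≤ fs/2 = 18.725 kHz, appears at 13.7 kHz.
61.2 kHz and 88.6 kHz both map to 13.7 kHz.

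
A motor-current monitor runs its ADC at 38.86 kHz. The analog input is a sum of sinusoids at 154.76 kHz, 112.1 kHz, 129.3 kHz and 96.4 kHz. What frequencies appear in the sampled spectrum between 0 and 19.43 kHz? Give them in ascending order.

fs/2 = 19.43 kHz.
154.76 kHz mod fs = 38.18 kHz.
38.18 kHz > fs/2 = 19.43 kHz, folds to fs − 38.18 kHz = 0.68 kHz.
112.1 kHz mod fs = 34.38 kHz.
34.38 kHz > fs/2 = 19.43 kHz, folds to fs − 34.38 kHz = 4.48 kHz.
129.3 kHz mod fs = 12.72 kHz.
12.72 kHz ≤ fs/2 = 19.43 kHz, appears at 12.72 kHz.
96.4 kHz mod fs = 18.68 kHz.
18.68 kHz ≤ fs/2 = 19.43 kHz, appears at 18.68 kHz.
Distinct values: {0.68 kHz, 4.48 kHz, 12.72 kHz, 18.68 kHz}.

0.68 kHz, 4.48 kHz, 12.72 kHz, 18.68 kHz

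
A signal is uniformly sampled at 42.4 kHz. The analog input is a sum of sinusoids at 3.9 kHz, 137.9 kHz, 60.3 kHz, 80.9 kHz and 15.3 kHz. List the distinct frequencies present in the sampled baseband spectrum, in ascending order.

fs/2 = 21.2 kHz.
3.9 kHz ≤ fs/2 = 21.2 kHz, passes unchanged.
137.9 kHz mod fs = 10.7 kHz.
10.7 kHz ≤ fs/2 = 21.2 kHz, appears at 10.7 kHz.
60.3 kHz mod fs = 17.9 kHz.
17.9 kHz ≤ fs/2 = 21.2 kHz, appears at 17.9 kHz.
80.9 kHz mod fs = 38.5 kHz.
38.5 kHz > fs/2 = 21.2 kHz, folds to fs − 38.5 kHz = 3.9 kHz.
15.3 kHz ≤ fs/2 = 21.2 kHz, passes unchanged.
Distinct values: {3.9 kHz, 10.7 kHz, 15.3 kHz, 17.9 kHz}.

3.9 kHz, 10.7 kHz, 15.3 kHz, 17.9 kHz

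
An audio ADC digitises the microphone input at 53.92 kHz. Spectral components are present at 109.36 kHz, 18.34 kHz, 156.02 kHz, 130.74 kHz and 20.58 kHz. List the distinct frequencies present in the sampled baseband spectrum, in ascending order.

1.52 kHz, 5.74 kHz, 18.34 kHz, 20.58 kHz, 22.9 kHz

fs/2 = 26.96 kHz.
109.36 kHz mod fs = 1.52 kHz.
1.52 kHz ≤ fs/2 = 26.96 kHz, appears at 1.52 kHz.
18.34 kHz ≤ fs/2 = 26.96 kHz, passes unchanged.
156.02 kHz mod fs = 48.18 kHz.
48.18 kHz > fs/2 = 26.96 kHz, folds to fs − 48.18 kHz = 5.74 kHz.
130.74 kHz mod fs = 22.9 kHz.
22.9 kHz ≤ fs/2 = 26.96 kHz, appears at 22.9 kHz.
20.58 kHz ≤ fs/2 = 26.96 kHz, passes unchanged.
Distinct values: {1.52 kHz, 5.74 kHz, 18.34 kHz, 20.58 kHz, 22.9 kHz}.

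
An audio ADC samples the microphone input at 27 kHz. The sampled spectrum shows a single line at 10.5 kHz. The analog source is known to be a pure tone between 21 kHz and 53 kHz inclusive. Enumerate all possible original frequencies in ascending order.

Frequencies that alias to 10.5 kHz are k·fs ± 10.5 kHz for integer k ≥ 0.
k=0: 10.5 kHz.
k=1: 16.5 kHz, 37.5 kHz.
k=2: 43.5 kHz, 64.5 kHz.
k=3: 70.5 kHz, 91.5 kHz.
Within [21 kHz, 53 kHz]: 37.5 kHz, 43.5 kHz.

37.5 kHz, 43.5 kHz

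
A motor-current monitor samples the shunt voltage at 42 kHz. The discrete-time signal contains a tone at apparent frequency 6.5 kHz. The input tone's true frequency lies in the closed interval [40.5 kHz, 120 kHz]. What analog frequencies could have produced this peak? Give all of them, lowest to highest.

48.5 kHz, 77.5 kHz, 90.5 kHz, 119.5 kHz

Frequencies that alias to 6.5 kHz are k·fs ± 6.5 kHz for integer k ≥ 0.
k=0: 6.5 kHz.
k=1: 35.5 kHz, 48.5 kHz.
k=2: 77.5 kHz, 90.5 kHz.
k=3: 119.5 kHz, 132.5 kHz.
k=4: 161.5 kHz, 174.5 kHz.
Within [40.5 kHz, 120 kHz]: 48.5 kHz, 77.5 kHz, 90.5 kHz, 119.5 kHz.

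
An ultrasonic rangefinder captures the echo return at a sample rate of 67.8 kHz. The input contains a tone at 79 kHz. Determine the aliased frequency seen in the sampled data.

79 kHz mod fs = 11.2 kHz.
11.2 kHz ≤ fs/2 = 33.9 kHz, appears at 11.2 kHz.

11.2 kHz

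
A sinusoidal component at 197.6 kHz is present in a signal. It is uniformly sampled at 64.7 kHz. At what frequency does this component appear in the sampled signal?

197.6 kHz mod fs = 3.5 kHz.
3.5 kHz ≤ fs/2 = 32.35 kHz, appears at 3.5 kHz.

3.5 kHz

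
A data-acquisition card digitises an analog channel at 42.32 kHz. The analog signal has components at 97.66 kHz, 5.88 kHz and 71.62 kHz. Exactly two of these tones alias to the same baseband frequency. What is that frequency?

13.02 kHz

fs/2 = 21.16 kHz.
97.66 kHz mod fs = 13.02 kHz.
13.02 kHz ≤ fs/2 = 21.16 kHz, appears at 13.02 kHz.
5.88 kHz ≤ fs/2 = 21.16 kHz, passes unchanged.
71.62 kHz mod fs = 29.3 kHz.
29.3 kHz > fs/2 = 21.16 kHz, folds to fs − 29.3 kHz = 13.02 kHz.
71.62 kHz and 97.66 kHz both map to 13.02 kHz.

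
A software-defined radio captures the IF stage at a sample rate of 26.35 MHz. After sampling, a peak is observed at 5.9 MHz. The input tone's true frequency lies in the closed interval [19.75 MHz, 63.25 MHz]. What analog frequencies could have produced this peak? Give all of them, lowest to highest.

20.45 MHz, 32.25 MHz, 46.8 MHz, 58.6 MHz

Frequencies that alias to 5.9 MHz are k·fs ± 5.9 MHz for integer k ≥ 0.
k=0: 5.9 MHz.
k=1: 20.45 MHz, 32.25 MHz.
k=2: 46.8 MHz, 58.6 MHz.
k=3: 73.15 MHz, 84.95 MHz.
Within [19.75 MHz, 63.25 MHz]: 20.45 MHz, 32.25 MHz, 46.8 MHz, 58.6 MHz.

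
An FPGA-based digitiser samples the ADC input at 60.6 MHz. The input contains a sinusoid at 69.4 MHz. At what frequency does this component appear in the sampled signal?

8.8 MHz

69.4 MHz mod fs = 8.8 MHz.
8.8 MHz ≤ fs/2 = 30.3 MHz, appears at 8.8 MHz.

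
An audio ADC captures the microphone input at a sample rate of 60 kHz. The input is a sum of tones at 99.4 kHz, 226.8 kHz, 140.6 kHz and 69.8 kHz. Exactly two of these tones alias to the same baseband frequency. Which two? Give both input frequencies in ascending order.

fs/2 = 30 kHz.
99.4 kHz mod fs = 39.4 kHz.
39.4 kHz > fs/2 = 30 kHz, folds to fs − 39.4 kHz = 20.6 kHz.
226.8 kHz mod fs = 46.8 kHz.
46.8 kHz > fs/2 = 30 kHz, folds to fs − 46.8 kHz = 13.2 kHz.
140.6 kHz mod fs = 20.6 kHz.
20.6 kHz ≤ fs/2 = 30 kHz, appears at 20.6 kHz.
69.8 kHz mod fs = 9.8 kHz.
9.8 kHz ≤ fs/2 = 30 kHz, appears at 9.8 kHz.
99.4 kHz and 140.6 kHz both map to 20.6 kHz.

99.4 kHz, 140.6 kHz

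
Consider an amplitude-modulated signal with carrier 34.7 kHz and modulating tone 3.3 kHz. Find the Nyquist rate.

76 kHz

AM sidebands sit at fc ± fm = 31.4 kHz and 38 kHz.
Highest-frequency component: 38 kHz.
Nyquist rate = 2 × 38 kHz = 76 kHz.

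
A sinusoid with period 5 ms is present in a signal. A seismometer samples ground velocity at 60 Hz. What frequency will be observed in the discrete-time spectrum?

20 Hz

T = 5 ms → f = 1/T = 200 Hz.
200 Hz mod fs = 20 Hz.
20 Hz ≤ fs/2 = 30 Hz, appears at 20 Hz.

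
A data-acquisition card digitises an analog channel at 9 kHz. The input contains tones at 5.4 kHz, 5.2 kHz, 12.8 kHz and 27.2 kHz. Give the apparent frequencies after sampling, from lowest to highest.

fs/2 = 4.5 kHz.
5.4 kHz > fs/2 = 4.5 kHz, folds to fs − 5.4 kHz = 3.6 kHz.
5.2 kHz > fs/2 = 4.5 kHz, folds to fs − 5.2 kHz = 3.8 kHz.
12.8 kHz mod fs = 3.8 kHz.
3.8 kHz ≤ fs/2 = 4.5 kHz, appears at 3.8 kHz.
27.2 kHz mod fs = 0.2 kHz.
0.2 kHz ≤ fs/2 = 4.5 kHz, appears at 0.2 kHz.
Distinct values: {0.2 kHz, 3.6 kHz, 3.8 kHz}.

0.2 kHz, 3.6 kHz, 3.8 kHz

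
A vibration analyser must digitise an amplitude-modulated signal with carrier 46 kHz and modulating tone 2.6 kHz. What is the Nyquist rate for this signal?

97.2 kHz

AM sidebands sit at fc ± fm = 43.4 kHz and 48.6 kHz.
Highest-frequency component: 48.6 kHz.
Nyquist rate = 2 × 48.6 kHz = 97.2 kHz.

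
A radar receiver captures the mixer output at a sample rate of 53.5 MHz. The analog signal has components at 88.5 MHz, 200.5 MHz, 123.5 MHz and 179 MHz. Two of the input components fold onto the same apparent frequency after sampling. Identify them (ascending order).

fs/2 = 26.75 MHz.
88.5 MHz mod fs = 35 MHz.
35 MHz > fs/2 = 26.75 MHz, folds to fs − 35 MHz = 18.5 MHz.
200.5 MHz mod fs = 40 MHz.
40 MHz > fs/2 = 26.75 MHz, folds to fs − 40 MHz = 13.5 MHz.
123.5 MHz mod fs = 16.5 MHz.
16.5 MHz ≤ fs/2 = 26.75 MHz, appears at 16.5 MHz.
179 MHz mod fs = 18.5 MHz.
18.5 MHz ≤ fs/2 = 26.75 MHz, appears at 18.5 MHz.
88.5 MHz and 179 MHz both map to 18.5 MHz.

88.5 MHz, 179 MHz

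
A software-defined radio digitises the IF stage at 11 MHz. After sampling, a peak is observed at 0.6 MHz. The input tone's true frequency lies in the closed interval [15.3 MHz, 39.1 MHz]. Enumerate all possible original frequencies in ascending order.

Frequencies that alias to 0.6 MHz are k·fs ± 0.6 MHz for integer k ≥ 0.
k=0: 0.6 MHz.
k=1: 10.4 MHz, 11.6 MHz.
k=2: 21.4 MHz, 22.6 MHz.
k=3: 32.4 MHz, 33.6 MHz.
k=4: 43.4 MHz, 44.6 MHz.
Within [15.3 MHz, 39.1 MHz]: 21.4 MHz, 22.6 MHz, 32.4 MHz, 33.6 MHz.

21.4 MHz, 22.6 MHz, 32.4 MHz, 33.6 MHz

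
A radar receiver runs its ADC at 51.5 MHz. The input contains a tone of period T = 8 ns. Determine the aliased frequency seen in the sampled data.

22 MHz

T = 8 ns → f = 1/T = 125 MHz.
125 MHz mod fs = 22 MHz.
22 MHz ≤ fs/2 = 25.75 MHz, appears at 22 MHz.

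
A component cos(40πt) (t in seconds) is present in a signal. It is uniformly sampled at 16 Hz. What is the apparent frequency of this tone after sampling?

ω = 40π rad/s → f = ω/(2π) = 20 Hz.
20 Hz mod fs = 4 Hz.
4 Hz ≤ fs/2 = 8 Hz, appears at 4 Hz.

4 Hz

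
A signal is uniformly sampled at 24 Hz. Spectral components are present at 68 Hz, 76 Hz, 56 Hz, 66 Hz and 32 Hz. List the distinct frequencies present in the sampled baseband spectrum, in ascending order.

fs/2 = 12 Hz.
68 Hz mod fs = 20 Hz.
20 Hz > fs/2 = 12 Hz, folds to fs − 20 Hz = 4 Hz.
76 Hz mod fs = 4 Hz.
4 Hz ≤ fs/2 = 12 Hz, appears at 4 Hz.
56 Hz mod fs = 8 Hz.
8 Hz ≤ fs/2 = 12 Hz, appears at 8 Hz.
66 Hz mod fs = 18 Hz.
18 Hz > fs/2 = 12 Hz, folds to fs − 18 Hz = 6 Hz.
32 Hz mod fs = 8 Hz.
8 Hz ≤ fs/2 = 12 Hz, appears at 8 Hz.
Distinct values: {4 Hz, 6 Hz, 8 Hz}.

4 Hz, 6 Hz, 8 Hz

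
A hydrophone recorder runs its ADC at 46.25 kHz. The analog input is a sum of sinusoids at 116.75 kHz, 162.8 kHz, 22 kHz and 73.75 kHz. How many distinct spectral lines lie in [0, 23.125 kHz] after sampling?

3

fs/2 = 23.125 kHz.
116.75 kHz mod fs = 24.25 kHz.
24.25 kHz > fs/2 = 23.125 kHz, folds to fs − 24.25 kHz = 22 kHz.
162.8 kHz mod fs = 24.05 kHz.
24.05 kHz > fs/2 = 23.125 kHz, folds to fs − 24.05 kHz = 22.2 kHz.
22 kHz ≤ fs/2 = 23.125 kHz, passes unchanged.
73.75 kHz mod fs = 27.5 kHz.
27.5 kHz > fs/2 = 23.125 kHz, folds to fs − 27.5 kHz = 18.75 kHz.
Distinct values: {18.75 kHz, 22 kHz, 22.2 kHz} → 3.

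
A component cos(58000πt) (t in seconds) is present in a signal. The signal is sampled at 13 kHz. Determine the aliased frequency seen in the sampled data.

3 kHz

ω = 58000π rad/s → f = ω/(2π) = 29000 Hz = 29 kHz.
29 kHz mod fs = 3 kHz.
3 kHz ≤ fs/2 = 6.5 kHz, appears at 3 kHz.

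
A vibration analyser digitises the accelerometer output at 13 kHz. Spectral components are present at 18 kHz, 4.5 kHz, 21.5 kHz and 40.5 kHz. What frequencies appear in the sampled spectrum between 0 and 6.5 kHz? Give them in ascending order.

fs/2 = 6.5 kHz.
18 kHz mod fs = 5 kHz.
5 kHz ≤ fs/2 = 6.5 kHz, appears at 5 kHz.
4.5 kHz ≤ fs/2 = 6.5 kHz, passes unchanged.
21.5 kHz mod fs = 8.5 kHz.
8.5 kHz > fs/2 = 6.5 kHz, folds to fs − 8.5 kHz = 4.5 kHz.
40.5 kHz mod fs = 1.5 kHz.
1.5 kHz ≤ fs/2 = 6.5 kHz, appears at 1.5 kHz.
Distinct values: {1.5 kHz, 4.5 kHz, 5 kHz}.

1.5 kHz, 4.5 kHz, 5 kHz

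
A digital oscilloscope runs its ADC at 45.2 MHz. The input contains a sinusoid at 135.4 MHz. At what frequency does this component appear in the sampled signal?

135.4 MHz mod fs = 45 MHz.
45 MHz > fs/2 = 22.6 MHz, folds to fs − 45 MHz = 0.2 MHz.

0.2 MHz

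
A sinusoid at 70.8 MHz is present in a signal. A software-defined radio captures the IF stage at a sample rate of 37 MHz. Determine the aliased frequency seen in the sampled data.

3.2 MHz

70.8 MHz mod fs = 33.8 MHz.
33.8 MHz > fs/2 = 18.5 MHz, folds to fs − 33.8 MHz = 3.2 MHz.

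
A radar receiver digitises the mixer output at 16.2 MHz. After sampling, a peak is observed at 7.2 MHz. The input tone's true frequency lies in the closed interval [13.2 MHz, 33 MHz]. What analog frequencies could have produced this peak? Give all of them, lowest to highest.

23.4 MHz, 25.2 MHz

Frequencies that alias to 7.2 MHz are k·fs ± 7.2 MHz for integer k ≥ 0.
k=0: 7.2 MHz.
k=1: 9 MHz, 23.4 MHz.
k=2: 25.2 MHz, 39.6 MHz.
k=3: 41.4 MHz, 55.8 MHz.
Within [13.2 MHz, 33 MHz]: 23.4 MHz, 25.2 MHz.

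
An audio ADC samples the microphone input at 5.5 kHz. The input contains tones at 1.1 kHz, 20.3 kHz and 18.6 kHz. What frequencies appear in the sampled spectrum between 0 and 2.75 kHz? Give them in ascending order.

1.1 kHz, 1.7 kHz, 2.1 kHz

fs/2 = 2.75 kHz.
1.1 kHz ≤ fs/2 = 2.75 kHz, passes unchanged.
20.3 kHz mod fs = 3.8 kHz.
3.8 kHz > fs/2 = 2.75 kHz, folds to fs − 3.8 kHz = 1.7 kHz.
18.6 kHz mod fs = 2.1 kHz.
2.1 kHz ≤ fs/2 = 2.75 kHz, appears at 2.1 kHz.
Distinct values: {1.1 kHz, 1.7 kHz, 2.1 kHz}.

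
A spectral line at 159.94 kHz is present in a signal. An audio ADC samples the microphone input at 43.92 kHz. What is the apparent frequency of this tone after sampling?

159.94 kHz mod fs = 28.18 kHz.
28.18 kHz > fs/2 = 21.96 kHz, folds to fs − 28.18 kHz = 15.74 kHz.

15.74 kHz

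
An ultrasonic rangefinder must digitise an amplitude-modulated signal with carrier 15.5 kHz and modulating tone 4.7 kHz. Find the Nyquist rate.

40.4 kHz

AM sidebands sit at fc ± fm = 10.8 kHz and 20.2 kHz.
Highest-frequency component: 20.2 kHz.
Nyquist rate = 2 × 20.2 kHz = 40.4 kHz.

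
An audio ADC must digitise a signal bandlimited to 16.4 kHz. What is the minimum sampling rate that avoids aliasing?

Nyquist rate = 2 × 16.4 kHz = 32.8 kHz.

32.8 kHz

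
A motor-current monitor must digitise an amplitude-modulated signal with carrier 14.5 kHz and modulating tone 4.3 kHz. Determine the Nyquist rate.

37.6 kHz

AM sidebands sit at fc ± fm = 10.2 kHz and 18.8 kHz.
Highest-frequency component: 18.8 kHz.
Nyquist rate = 2 × 18.8 kHz = 37.6 kHz.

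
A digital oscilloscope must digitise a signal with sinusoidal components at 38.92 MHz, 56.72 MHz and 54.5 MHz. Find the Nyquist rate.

113.44 MHz

Highest-frequency component: 56.72 MHz.
Nyquist rate = 2 × 56.72 MHz = 113.44 MHz.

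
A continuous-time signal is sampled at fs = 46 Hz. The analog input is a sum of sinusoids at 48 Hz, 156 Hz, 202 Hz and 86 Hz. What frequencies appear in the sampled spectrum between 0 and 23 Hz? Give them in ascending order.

fs/2 = 23 Hz.
48 Hz mod fs = 2 Hz.
2 Hz ≤ fs/2 = 23 Hz, appears at 2 Hz.
156 Hz mod fs = 18 Hz.
18 Hz ≤ fs/2 = 23 Hz, appears at 18 Hz.
202 Hz mod fs = 18 Hz.
18 Hz ≤ fs/2 = 23 Hz, appears at 18 Hz.
86 Hz mod fs = 40 Hz.
40 Hz > fs/2 = 23 Hz, folds to fs − 40 Hz = 6 Hz.
Distinct values: {2 Hz, 6 Hz, 18 Hz}.

2 Hz, 6 Hz, 18 Hz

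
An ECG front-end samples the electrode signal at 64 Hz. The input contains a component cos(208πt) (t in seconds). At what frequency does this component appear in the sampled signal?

ω = 208π rad/s → f = ω/(2π) = 104 Hz.
104 Hz mod fs = 40 Hz.
40 Hz > fs/2 = 32 Hz, folds to fs − 40 Hz = 24 Hz.

24 Hz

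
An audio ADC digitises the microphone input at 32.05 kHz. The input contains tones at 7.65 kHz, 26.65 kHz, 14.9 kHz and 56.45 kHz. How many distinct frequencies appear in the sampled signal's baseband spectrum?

3

fs/2 = 16.025 kHz.
7.65 kHz ≤ fs/2 = 16.025 kHz, passes unchanged.
26.65 kHz > fs/2 = 16.025 kHz, folds to fs − 26.65 kHz = 5.4 kHz.
14.9 kHz ≤ fs/2 = 16.025 kHz, passes unchanged.
56.45 kHz mod fs = 24.4 kHz.
24.4 kHz > fs/2 = 16.025 kHz, folds to fs − 24.4 kHz = 7.65 kHz.
Distinct values: {5.4 kHz, 7.65 kHz, 14.9 kHz} → 3.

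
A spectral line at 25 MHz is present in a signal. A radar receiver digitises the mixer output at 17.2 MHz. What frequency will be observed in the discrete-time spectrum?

7.8 MHz

25 MHz mod fs = 7.8 MHz.
7.8 MHz ≤ fs/2 = 8.6 MHz, appears at 7.8 MHz.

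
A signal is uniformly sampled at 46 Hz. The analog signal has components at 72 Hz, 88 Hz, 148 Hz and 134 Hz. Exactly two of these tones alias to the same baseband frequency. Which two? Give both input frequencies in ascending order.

fs/2 = 23 Hz.
72 Hz mod fs = 26 Hz.
26 Hz > fs/2 = 23 Hz, folds to fs − 26 Hz = 20 Hz.
88 Hz mod fs = 42 Hz.
42 Hz > fs/2 = 23 Hz, folds to fs − 42 Hz = 4 Hz.
148 Hz mod fs = 10 Hz.
10 Hz ≤ fs/2 = 23 Hz, appears at 10 Hz.
134 Hz mod fs = 42 Hz.
42 Hz > fs/2 = 23 Hz, folds to fs − 42 Hz = 4 Hz.
88 Hz and 134 Hz both map to 4 Hz.

88 Hz, 134 Hz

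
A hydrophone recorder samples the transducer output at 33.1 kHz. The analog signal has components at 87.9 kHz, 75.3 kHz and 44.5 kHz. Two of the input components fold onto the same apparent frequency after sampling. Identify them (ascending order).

44.5 kHz, 87.9 kHz

fs/2 = 16.55 kHz.
87.9 kHz mod fs = 21.7 kHz.
21.7 kHz > fs/2 = 16.55 kHz, folds to fs − 21.7 kHz = 11.4 kHz.
75.3 kHz mod fs = 9.1 kHz.
9.1 kHz ≤ fs/2 = 16.55 kHz, appears at 9.1 kHz.
44.5 kHz mod fs = 11.4 kHz.
11.4 kHz ≤ fs/2 = 16.55 kHz, appears at 11.4 kHz.
44.5 kHz and 87.9 kHz both map to 11.4 kHz.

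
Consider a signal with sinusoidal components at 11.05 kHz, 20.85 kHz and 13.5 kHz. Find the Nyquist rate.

Highest-frequency component: 20.85 kHz.
Nyquist rate = 2 × 20.85 kHz = 41.7 kHz.

41.7 kHz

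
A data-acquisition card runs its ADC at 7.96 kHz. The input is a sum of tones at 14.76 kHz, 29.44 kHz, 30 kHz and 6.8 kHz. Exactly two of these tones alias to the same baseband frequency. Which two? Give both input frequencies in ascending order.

6.8 kHz, 14.76 kHz

fs/2 = 3.98 kHz.
14.76 kHz mod fs = 6.8 kHz.
6.8 kHz > fs/2 = 3.98 kHz, folds to fs − 6.8 kHz = 1.16 kHz.
29.44 kHz mod fs = 5.56 kHz.
5.56 kHz > fs/2 = 3.98 kHz, folds to fs − 5.56 kHz = 2.4 kHz.
30 kHz mod fs = 6.12 kHz.
6.12 kHz > fs/2 = 3.98 kHz, folds to fs − 6.12 kHz = 1.84 kHz.
6.8 kHz > fs/2 = 3.98 kHz, folds to fs − 6.8 kHz = 1.16 kHz.
6.8 kHz and 14.76 kHz both map to 1.16 kHz.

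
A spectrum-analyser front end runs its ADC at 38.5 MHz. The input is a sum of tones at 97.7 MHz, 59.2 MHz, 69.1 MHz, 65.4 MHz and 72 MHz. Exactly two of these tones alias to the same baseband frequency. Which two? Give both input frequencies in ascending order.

59.2 MHz, 97.7 MHz

fs/2 = 19.25 MHz.
97.7 MHz mod fs = 20.7 MHz.
20.7 MHz > fs/2 = 19.25 MHz, folds to fs − 20.7 MHz = 17.8 MHz.
59.2 MHz mod fs = 20.7 MHz.
20.7 MHz > fs/2 = 19.25 MHz, folds to fs − 20.7 MHz = 17.8 MHz.
69.1 MHz mod fs = 30.6 MHz.
30.6 MHz > fs/2 = 19.25 MHz, folds to fs − 30.6 MHz = 7.9 MHz.
65.4 MHz mod fs = 26.9 MHz.
26.9 MHz > fs/2 = 19.25 MHz, folds to fs − 26.9 MHz = 11.6 MHz.
72 MHz mod fs = 33.5 MHz.
33.5 MHz > fs/2 = 19.25 MHz, folds to fs − 33.5 MHz = 5 MHz.
59.2 MHz and 97.7 MHz both map to 17.8 MHz.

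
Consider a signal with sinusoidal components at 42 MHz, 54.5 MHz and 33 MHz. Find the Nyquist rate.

Highest-frequency component: 54.5 MHz.
Nyquist rate = 2 × 54.5 MHz = 109 MHz.

109 MHz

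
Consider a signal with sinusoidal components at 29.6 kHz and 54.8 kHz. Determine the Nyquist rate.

109.6 kHz

Highest-frequency component: 54.8 kHz.
Nyquist rate = 2 × 54.8 kHz = 109.6 kHz.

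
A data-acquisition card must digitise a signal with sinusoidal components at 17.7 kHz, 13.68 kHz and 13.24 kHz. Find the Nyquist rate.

Highest-frequency component: 17.7 kHz.
Nyquist rate = 2 × 17.7 kHz = 35.4 kHz.

35.4 kHz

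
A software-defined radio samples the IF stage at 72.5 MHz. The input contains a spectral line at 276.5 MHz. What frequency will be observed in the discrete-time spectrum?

13.5 MHz

276.5 MHz mod fs = 59 MHz.
59 MHz > fs/2 = 36.25 MHz, folds to fs − 59 MHz = 13.5 MHz.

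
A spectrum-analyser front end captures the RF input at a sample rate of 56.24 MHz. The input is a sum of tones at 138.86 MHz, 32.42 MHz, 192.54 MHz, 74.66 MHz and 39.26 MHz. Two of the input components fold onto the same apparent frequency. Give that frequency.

fs/2 = 28.12 MHz.
138.86 MHz mod fs = 26.38 MHz.
26.38 MHz ≤ fs/2 = 28.12 MHz, appears at 26.38 MHz.
32.42 MHz > fs/2 = 28.12 MHz, folds to fs − 32.42 MHz = 23.82 MHz.
192.54 MHz mod fs = 23.82 MHz.
23.82 MHz ≤ fs/2 = 28.12 MHz, appears at 23.82 MHz.
74.66 MHz mod fs = 18.42 MHz.
18.42 MHz ≤ fs/2 = 28.12 MHz, appears at 18.42 MHz.
39.26 MHz > fs/2 = 28.12 MHz, folds to fs − 39.26 MHz = 16.98 MHz.
32.42 MHz and 192.54 MHz both map to 23.82 MHz.

23.82 MHz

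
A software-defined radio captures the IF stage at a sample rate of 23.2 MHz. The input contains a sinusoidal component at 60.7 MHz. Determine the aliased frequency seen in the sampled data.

8.9 MHz

60.7 MHz mod fs = 14.3 MHz.
14.3 MHz > fs/2 = 11.6 MHz, folds to fs − 14.3 MHz = 8.9 MHz.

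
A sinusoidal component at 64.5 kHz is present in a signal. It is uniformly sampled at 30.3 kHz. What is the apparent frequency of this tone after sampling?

64.5 kHz mod fs = 3.9 kHz.
3.9 kHz ≤ fs/2 = 15.15 kHz, appears at 3.9 kHz.

3.9 kHz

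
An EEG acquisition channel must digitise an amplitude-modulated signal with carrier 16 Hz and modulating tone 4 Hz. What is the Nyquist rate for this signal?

40 Hz

AM sidebands sit at fc ± fm = 12 Hz and 20 Hz.
Highest-frequency component: 20 Hz.
Nyquist rate = 2 × 20 Hz = 40 Hz.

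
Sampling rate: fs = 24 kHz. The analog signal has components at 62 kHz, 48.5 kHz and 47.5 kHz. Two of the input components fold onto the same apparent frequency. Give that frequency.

fs/2 = 12 kHz.
62 kHz mod fs = 14 kHz.
14 kHz > fs/2 = 12 kHz, folds to fs − 14 kHz = 10 kHz.
48.5 kHz mod fs = 0.5 kHz.
0.5 kHz ≤ fs/2 = 12 kHz, appears at 0.5 kHz.
47.5 kHz mod fs = 23.5 kHz.
23.5 kHz > fs/2 = 12 kHz, folds to fs − 23.5 kHz = 0.5 kHz.
47.5 kHz and 48.5 kHz both map to 0.5 kHz.

0.5 kHz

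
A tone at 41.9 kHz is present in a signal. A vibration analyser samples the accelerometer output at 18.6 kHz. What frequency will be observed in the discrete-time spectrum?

4.7 kHz

41.9 kHz mod fs = 4.7 kHz.
4.7 kHz ≤ fs/2 = 9.3 kHz, appears at 4.7 kHz.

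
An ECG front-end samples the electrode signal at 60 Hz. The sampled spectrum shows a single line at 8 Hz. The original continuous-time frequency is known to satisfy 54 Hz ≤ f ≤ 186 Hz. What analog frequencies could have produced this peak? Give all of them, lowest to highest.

68 Hz, 112 Hz, 128 Hz, 172 Hz

Frequencies that alias to 8 Hz are k·fs ± 8 Hz for integer k ≥ 0.
k=0: 8 Hz.
k=1: 52 Hz, 68 Hz.
k=2: 112 Hz, 128 Hz.
k=3: 172 Hz, 188 Hz.
k=4: 232 Hz, 248 Hz.
Within [54 Hz, 186 Hz]: 68 Hz, 112 Hz, 128 Hz, 172 Hz.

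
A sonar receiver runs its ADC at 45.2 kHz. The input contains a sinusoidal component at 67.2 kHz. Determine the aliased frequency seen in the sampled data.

67.2 kHz mod fs = 22 kHz.
22 kHz ≤ fs/2 = 22.6 kHz, appears at 22 kHz.

22 kHz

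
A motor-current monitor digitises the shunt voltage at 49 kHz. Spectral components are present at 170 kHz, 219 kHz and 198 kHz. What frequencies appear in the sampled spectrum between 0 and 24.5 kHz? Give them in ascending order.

2 kHz, 23 kHz

fs/2 = 24.5 kHz.
170 kHz mod fs = 23 kHz.
23 kHz ≤ fs/2 = 24.5 kHz, appears at 23 kHz.
219 kHz mod fs = 23 kHz.
23 kHz ≤ fs/2 = 24.5 kHz, appears at 23 kHz.
198 kHz mod fs = 2 kHz.
2 kHz ≤ fs/2 = 24.5 kHz, appears at 2 kHz.
Distinct values: {2 kHz, 23 kHz}.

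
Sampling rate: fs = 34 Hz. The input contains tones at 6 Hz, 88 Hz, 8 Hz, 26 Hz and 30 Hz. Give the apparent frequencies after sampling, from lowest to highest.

4 Hz, 6 Hz, 8 Hz, 14 Hz

fs/2 = 17 Hz.
6 Hz ≤ fs/2 = 17 Hz, passes unchanged.
88 Hz mod fs = 20 Hz.
20 Hz > fs/2 = 17 Hz, folds to fs − 20 Hz = 14 Hz.
8 Hz ≤ fs/2 = 17 Hz, passes unchanged.
26 Hz > fs/2 = 17 Hz, folds to fs − 26 Hz = 8 Hz.
30 Hz > fs/2 = 17 Hz, folds to fs − 30 Hz = 4 Hz.
Distinct values: {4 Hz, 6 Hz, 8 Hz, 14 Hz}.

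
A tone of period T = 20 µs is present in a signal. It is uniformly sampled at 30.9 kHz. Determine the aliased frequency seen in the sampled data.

T = 20 µs → f = 1/T = 50 kHz.
50 kHz mod fs = 19.1 kHz.
19.1 kHz > fs/2 = 15.45 kHz, folds to fs − 19.1 kHz = 11.8 kHz.

11.8 kHz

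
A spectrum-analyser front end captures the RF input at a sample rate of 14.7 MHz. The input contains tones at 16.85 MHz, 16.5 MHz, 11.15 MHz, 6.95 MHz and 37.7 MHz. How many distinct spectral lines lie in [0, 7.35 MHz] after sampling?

5

fs/2 = 7.35 MHz.
16.85 MHz mod fs = 2.15 MHz.
2.15 MHz ≤ fs/2 = 7.35 MHz, appears at 2.15 MHz.
16.5 MHz mod fs = 1.8 MHz.
1.8 MHz ≤ fs/2 = 7.35 MHz, appears at 1.8 MHz.
11.15 MHz > fs/2 = 7.35 MHz, folds to fs − 11.15 MHz = 3.55 MHz.
6.95 MHz ≤ fs/2 = 7.35 MHz, passes unchanged.
37.7 MHz mod fs = 8.3 MHz.
8.3 MHz > fs/2 = 7.35 MHz, folds to fs − 8.3 MHz = 6.4 MHz.
Distinct values: {1.8 MHz, 2.15 MHz, 3.55 MHz, 6.4 MHz, 6.95 MHz} → 5.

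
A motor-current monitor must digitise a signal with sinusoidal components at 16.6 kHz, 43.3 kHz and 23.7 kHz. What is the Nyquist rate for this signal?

Highest-frequency component: 43.3 kHz.
Nyquist rate = 2 × 43.3 kHz = 86.6 kHz.

86.6 kHz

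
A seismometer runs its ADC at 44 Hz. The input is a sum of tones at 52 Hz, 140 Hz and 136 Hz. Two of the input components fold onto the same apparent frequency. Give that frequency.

8 Hz

fs/2 = 22 Hz.
52 Hz mod fs = 8 Hz.
8 Hz ≤ fs/2 = 22 Hz, appears at 8 Hz.
140 Hz mod fs = 8 Hz.
8 Hz ≤ fs/2 = 22 Hz, appears at 8 Hz.
136 Hz mod fs = 4 Hz.
4 Hz ≤ fs/2 = 22 Hz, appears at 4 Hz.
52 Hz and 140 Hz both map to 8 Hz.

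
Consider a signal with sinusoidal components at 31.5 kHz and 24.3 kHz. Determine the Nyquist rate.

63 kHz

Highest-frequency component: 31.5 kHz.
Nyquist rate = 2 × 31.5 kHz = 63 kHz.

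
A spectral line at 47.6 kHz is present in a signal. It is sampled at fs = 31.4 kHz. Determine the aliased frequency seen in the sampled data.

15.2 kHz

47.6 kHz mod fs = 16.2 kHz.
16.2 kHz > fs/2 = 15.7 kHz, folds to fs − 16.2 kHz = 15.2 kHz.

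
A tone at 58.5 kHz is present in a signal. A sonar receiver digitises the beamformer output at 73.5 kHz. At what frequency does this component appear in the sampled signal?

15 kHz

58.5 kHz > fs/2 = 36.75 kHz, folds to fs − 58.5 kHz = 15 kHz.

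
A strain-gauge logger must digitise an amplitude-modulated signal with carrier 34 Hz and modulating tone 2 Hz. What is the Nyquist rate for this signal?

AM sidebands sit at fc ± fm = 32 Hz and 36 Hz.
Highest-frequency component: 36 Hz.
Nyquist rate = 2 × 36 Hz = 72 Hz.

72 Hz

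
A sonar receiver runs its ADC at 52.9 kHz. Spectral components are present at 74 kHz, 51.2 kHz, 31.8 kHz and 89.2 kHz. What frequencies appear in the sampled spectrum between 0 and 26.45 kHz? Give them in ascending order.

1.7 kHz, 16.6 kHz, 21.1 kHz

fs/2 = 26.45 kHz.
74 kHz mod fs = 21.1 kHz.
21.1 kHz ≤ fs/2 = 26.45 kHz, appears at 21.1 kHz.
51.2 kHz > fs/2 = 26.45 kHz, folds to fs − 51.2 kHz = 1.7 kHz.
31.8 kHz > fs/2 = 26.45 kHz, folds to fs − 31.8 kHz = 21.1 kHz.
89.2 kHz mod fs = 36.3 kHz.
36.3 kHz > fs/2 = 26.45 kHz, folds to fs − 36.3 kHz = 16.6 kHz.
Distinct values: {1.7 kHz, 16.6 kHz, 21.1 kHz}.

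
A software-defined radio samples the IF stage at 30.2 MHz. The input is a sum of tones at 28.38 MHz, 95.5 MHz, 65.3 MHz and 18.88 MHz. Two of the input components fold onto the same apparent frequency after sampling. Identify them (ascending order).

fs/2 = 15.1 MHz.
28.38 MHz > fs/2 = 15.1 MHz, folds to fs − 28.38 MHz = 1.82 MHz.
95.5 MHz mod fs = 4.9 MHz.
4.9 MHz ≤ fs/2 = 15.1 MHz, appears at 4.9 MHz.
65.3 MHz mod fs = 4.9 MHz.
4.9 MHz ≤ fs/2 = 15.1 MHz, appears at 4.9 MHz.
18.88 MHz > fs/2 = 15.1 MHz, folds to fs − 18.88 MHz = 11.32 MHz.
65.3 MHz and 95.5 MHz both map to 4.9 MHz.

65.3 MHz, 95.5 MHz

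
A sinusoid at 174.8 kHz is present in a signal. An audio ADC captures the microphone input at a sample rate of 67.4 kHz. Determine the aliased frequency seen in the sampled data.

174.8 kHz mod fs = 40 kHz.
40 kHz > fs/2 = 33.7 kHz, folds to fs − 40 kHz = 27.4 kHz.

27.4 kHz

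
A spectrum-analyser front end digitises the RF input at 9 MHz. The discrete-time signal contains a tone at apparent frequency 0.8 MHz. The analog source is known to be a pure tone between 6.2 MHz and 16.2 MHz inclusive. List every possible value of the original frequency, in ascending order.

Frequencies that alias to 0.8 MHz are k·fs ± 0.8 MHz for integer k ≥ 0.
k=0: 0.8 MHz.
k=1: 8.2 MHz, 9.8 MHz.
k=2: 17.2 MHz, 18.8 MHz.
Within [6.2 MHz, 16.2 MHz]: 8.2 MHz, 9.8 MHz.

8.2 MHz, 9.8 MHz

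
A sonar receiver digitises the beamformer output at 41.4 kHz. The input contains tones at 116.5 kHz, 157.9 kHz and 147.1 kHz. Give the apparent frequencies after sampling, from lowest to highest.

7.7 kHz, 18.5 kHz

fs/2 = 20.7 kHz.
116.5 kHz mod fs = 33.7 kHz.
33.7 kHz > fs/2 = 20.7 kHz, folds to fs − 33.7 kHz = 7.7 kHz.
157.9 kHz mod fs = 33.7 kHz.
33.7 kHz > fs/2 = 20.7 kHz, folds to fs − 33.7 kHz = 7.7 kHz.
147.1 kHz mod fs = 22.9 kHz.
22.9 kHz > fs/2 = 20.7 kHz, folds to fs − 22.9 kHz = 18.5 kHz.
Distinct values: {7.7 kHz, 18.5 kHz}.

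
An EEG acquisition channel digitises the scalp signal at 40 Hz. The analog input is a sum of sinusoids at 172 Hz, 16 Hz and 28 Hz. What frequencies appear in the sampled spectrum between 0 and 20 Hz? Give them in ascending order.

fs/2 = 20 Hz.
172 Hz mod fs = 12 Hz.
12 Hz ≤ fs/2 = 20 Hz, appears at 12 Hz.
16 Hz ≤ fs/2 = 20 Hz, passes unchanged.
28 Hz > fs/2 = 20 Hz, folds to fs − 28 Hz = 12 Hz.
Distinct values: {12 Hz, 16 Hz}.

12 Hz, 16 Hz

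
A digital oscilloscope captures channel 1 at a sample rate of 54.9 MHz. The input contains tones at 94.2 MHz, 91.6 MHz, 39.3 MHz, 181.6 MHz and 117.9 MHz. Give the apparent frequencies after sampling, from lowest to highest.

fs/2 = 27.45 MHz.
94.2 MHz mod fs = 39.3 MHz.
39.3 MHz > fs/2 = 27.45 MHz, folds to fs − 39.3 MHz = 15.6 MHz.
91.6 MHz mod fs = 36.7 MHz.
36.7 MHz > fs/2 = 27.45 MHz, folds to fs − 36.7 MHz = 18.2 MHz.
39.3 MHz > fs/2 = 27.45 MHz, folds to fs − 39.3 MHz = 15.6 MHz.
181.6 MHz mod fs = 16.9 MHz.
16.9 MHz ≤ fs/2 = 27.45 MHz, appears at 16.9 MHz.
117.9 MHz mod fs = 8.1 MHz.
8.1 MHz ≤ fs/2 = 27.45 MHz, appears at 8.1 MHz.
Distinct values: {8.1 MHz, 15.6 MHz, 16.9 MHz, 18.2 MHz}.

8.1 MHz, 15.6 MHz, 16.9 MHz, 18.2 MHz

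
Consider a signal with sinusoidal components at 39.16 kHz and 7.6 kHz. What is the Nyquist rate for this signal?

Highest-frequency component: 39.16 kHz.
Nyquist rate = 2 × 39.16 kHz = 78.32 kHz.

78.32 kHz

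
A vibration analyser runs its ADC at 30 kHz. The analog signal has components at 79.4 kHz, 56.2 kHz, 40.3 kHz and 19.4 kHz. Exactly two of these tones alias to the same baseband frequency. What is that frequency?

10.6 kHz

fs/2 = 15 kHz.
79.4 kHz mod fs = 19.4 kHz.
19.4 kHz > fs/2 = 15 kHz, folds to fs − 19.4 kHz = 10.6 kHz.
56.2 kHz mod fs = 26.2 kHz.
26.2 kHz > fs/2 = 15 kHz, folds to fs − 26.2 kHz = 3.8 kHz.
40.3 kHz mod fs = 10.3 kHz.
10.3 kHz ≤ fs/2 = 15 kHz, appears at 10.3 kHz.
19.4 kHz > fs/2 = 15 kHz, folds to fs − 19.4 kHz = 10.6 kHz.
19.4 kHz and 79.4 kHz both map to 10.6 kHz.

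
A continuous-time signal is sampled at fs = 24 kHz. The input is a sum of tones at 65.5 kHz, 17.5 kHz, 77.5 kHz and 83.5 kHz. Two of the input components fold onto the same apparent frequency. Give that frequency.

fs/2 = 12 kHz.
65.5 kHz mod fs = 17.5 kHz.
17.5 kHz > fs/2 = 12 kHz, folds to fs − 17.5 kHz = 6.5 kHz.
17.5 kHz > fs/2 = 12 kHz, folds to fs − 17.5 kHz = 6.5 kHz.
77.5 kHz mod fs = 5.5 kHz.
5.5 kHz ≤ fs/2 = 12 kHz, appears at 5.5 kHz.
83.5 kHz mod fs = 11.5 kHz.
11.5 kHz ≤ fs/2 = 12 kHz, appears at 11.5 kHz.
17.5 kHz and 65.5 kHz both map to 6.5 kHz.

6.5 kHz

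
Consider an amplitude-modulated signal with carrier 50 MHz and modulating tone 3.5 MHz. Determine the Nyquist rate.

AM sidebands sit at fc ± fm = 46.5 MHz and 53.5 MHz.
Highest-frequency component: 53.5 MHz.
Nyquist rate = 2 × 53.5 MHz = 107 MHz.

107 MHz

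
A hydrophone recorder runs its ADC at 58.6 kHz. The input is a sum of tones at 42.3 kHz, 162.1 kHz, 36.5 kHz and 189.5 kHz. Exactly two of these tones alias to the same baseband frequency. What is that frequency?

13.7 kHz

fs/2 = 29.3 kHz.
42.3 kHz > fs/2 = 29.3 kHz, folds to fs − 42.3 kHz = 16.3 kHz.
162.1 kHz mod fs = 44.9 kHz.
44.9 kHz > fs/2 = 29.3 kHz, folds to fs − 44.9 kHz = 13.7 kHz.
36.5 kHz > fs/2 = 29.3 kHz, folds to fs − 36.5 kHz = 22.1 kHz.
189.5 kHz mod fs = 13.7 kHz.
13.7 kHz ≤ fs/2 = 29.3 kHz, appears at 13.7 kHz.
162.1 kHz and 189.5 kHz both map to 13.7 kHz.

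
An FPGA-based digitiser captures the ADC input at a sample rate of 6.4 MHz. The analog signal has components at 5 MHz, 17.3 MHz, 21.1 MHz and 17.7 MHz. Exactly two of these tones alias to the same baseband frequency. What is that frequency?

fs/2 = 3.2 MHz.
5 MHz > fs/2 = 3.2 MHz, folds to fs − 5 MHz = 1.4 MHz.
17.3 MHz mod fs = 4.5 MHz.
4.5 MHz > fs/2 = 3.2 MHz, folds to fs − 4.5 MHz = 1.9 MHz.
21.1 MHz mod fs = 1.9 MHz.
1.9 MHz ≤ fs/2 = 3.2 MHz, appears at 1.9 MHz.
17.7 MHz mod fs = 4.9 MHz.
4.9 MHz > fs/2 = 3.2 MHz, folds to fs − 4.9 MHz = 1.5 MHz.
17.3 MHz and 21.1 MHz both map to 1.9 MHz.

1.9 MHz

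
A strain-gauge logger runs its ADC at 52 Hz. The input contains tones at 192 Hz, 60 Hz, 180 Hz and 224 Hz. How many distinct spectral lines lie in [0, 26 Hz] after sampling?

fs/2 = 26 Hz.
192 Hz mod fs = 36 Hz.
36 Hz > fs/2 = 26 Hz, folds to fs − 36 Hz = 16 Hz.
60 Hz mod fs = 8 Hz.
8 Hz ≤ fs/2 = 26 Hz, appears at 8 Hz.
180 Hz mod fs = 24 Hz.
24 Hz ≤ fs/2 = 26 Hz, appears at 24 Hz.
224 Hz mod fs = 16 Hz.
16 Hz ≤ fs/2 = 26 Hz, appears at 16 Hz.
Distinct values: {8 Hz, 16 Hz, 24 Hz} → 3.

3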